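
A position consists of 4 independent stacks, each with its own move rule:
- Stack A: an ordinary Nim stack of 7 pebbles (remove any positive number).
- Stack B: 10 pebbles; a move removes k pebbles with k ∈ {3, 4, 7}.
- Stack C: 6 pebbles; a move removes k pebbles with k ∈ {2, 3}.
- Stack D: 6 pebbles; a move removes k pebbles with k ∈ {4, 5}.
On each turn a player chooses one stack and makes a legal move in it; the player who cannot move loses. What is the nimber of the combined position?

Stack A is a plain Nim stack of size 7, so its Grundy value is 7.
Build the Grundy sequence for stack B with g(k) = mex{g(k−s) : s ∈ {3, 4, 7}, s ≤ k}:
g(0) = mex{} = 0
g(1) = mex{} = 0
g(2) = mex{} = 0
g(3) = mex{0} = 1
g(4) = mex{0} = 1
g(5) = mex{0} = 1
g(6) = mex{0,1} = 2
g(7) = mex{0,1} = 2
g(8) = mex{0,1} = 2
g(9) = mex{0,1,2} = 3
g(10) = mex{1,2} = 0
So g(10) = 0.
For stack C, compute g(0), g(1), … with moves {2, 3}:
g(0) = mex{} = 0
g(1) = mex{} = 0
g(2) = mex{0} = 1
g(3) = mex{0} = 1
g(4) = mex{0,1} = 2
g(5) = mex{1} = 0
g(6) = mex{1,2} = 0
So g(6) = 0.
For stack D, compute g(0), g(1), … with moves {4, 5}:
k:     0  1  2  3  4  5  6
g(k):  0  0  0  0  1  1  1
So g(6) = 1.
By the Sprague-Grundy theorem, the Grundy value of a sum of independent games is the XOR of the component values.
Combined value = 7 ⊕ 0 ⊕ 0 ⊕ 1 = 6.

6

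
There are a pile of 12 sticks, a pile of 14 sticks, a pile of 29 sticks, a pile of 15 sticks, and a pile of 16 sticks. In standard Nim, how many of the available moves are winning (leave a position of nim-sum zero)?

Bitwise XOR of the heap sizes:
  01100  (12)
  01110  (14)
  11101  (29)
  01111  (15)
  10000  (16)
  -----
  00000  (0)
The nim-sum is already 0, so every move leaves a nonzero nim-sum — there are no winning moves.

0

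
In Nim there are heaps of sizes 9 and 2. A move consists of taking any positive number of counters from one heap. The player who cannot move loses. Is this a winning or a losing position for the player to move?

Bitwise XOR of the heap sizes:
  1001  (9)
  0010  (2)
  ----
  1011  (11)
The nim-sum is 11 ≠ 0, so this is an N-position: the player to move can win.

Winning position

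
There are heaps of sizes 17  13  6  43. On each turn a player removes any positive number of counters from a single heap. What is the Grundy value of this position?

Nim-sum: 17 ⊕ 13 ⊕ 6 ⊕ 43 = 49.

49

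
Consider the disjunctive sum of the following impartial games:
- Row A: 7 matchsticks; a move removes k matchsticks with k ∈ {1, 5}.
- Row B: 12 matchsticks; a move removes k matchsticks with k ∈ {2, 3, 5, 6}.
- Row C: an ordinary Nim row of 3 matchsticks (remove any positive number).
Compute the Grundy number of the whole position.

Grundy values for row A (subtraction set {1, 5}):
k:     0  1  2  3  4  5  6  7
g(k):  0  1  0  1  0  1  0  1
So g(7) = 1.
For row B, compute g(0), g(1), … with moves {2, 3, 5, 6}:
k:     0  1  2  3  4  5  6  7  8  9 10 11 12
g(k):  0  0  1  1  2  2  3  3  0  0  1  1  2
So g(12) = 2.
Row C is a plain Nim row of size 3, so its Grundy value is 3.
The value of a disjunctive sum is the nim-sum of the parts.
Combined value = 1 XOR 2 XOR 3 = 0.

0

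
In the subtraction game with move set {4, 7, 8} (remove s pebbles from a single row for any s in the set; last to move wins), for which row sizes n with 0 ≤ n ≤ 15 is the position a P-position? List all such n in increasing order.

Compute g(0), g(1), … for moves {4, 7, 8}:
k:     0  1  2  3  4  5  6  7  8  9 10 11 12 13 14 15
g(k):  0  0  0  0  1  1  1  1  2  2  2  2  0  0  0  0
The P-positions (g = 0) in 0..15 are 0, 1, 2, 3, 12, 13, 14, 15.

0, 1, 2, 3, 12, 13, 14, 15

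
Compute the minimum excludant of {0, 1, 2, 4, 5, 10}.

The values 0, 1, 2 are all present; 3 is the first non-negative integer missing from the set.

3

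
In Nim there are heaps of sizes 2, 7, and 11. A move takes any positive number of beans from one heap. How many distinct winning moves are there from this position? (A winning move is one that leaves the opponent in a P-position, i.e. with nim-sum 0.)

In binary:
  0010  (2)
  0111  (7)
  1011  (11)
  ----
  1110  (14)
The overall nim-sum is X = 14. A heap of size p has a winning move iff p XOR X < p (reduce it to p XOR X).
  2: 2 XOR 14 = 12 ≥ 2 — no move.
  7: 7 XOR 14 = 9 ≥ 7 — no move.
  11: 11 XOR 14 = 5 < 11 — winning move (to 5).
That gives 1 winning move.

1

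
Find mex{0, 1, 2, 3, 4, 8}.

The values 0, 1, 2, 3, 4 are all present; 5 is the first non-negative integer missing from the set.

5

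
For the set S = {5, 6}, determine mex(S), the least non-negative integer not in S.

0 is not in the set, so the mex is 0.

0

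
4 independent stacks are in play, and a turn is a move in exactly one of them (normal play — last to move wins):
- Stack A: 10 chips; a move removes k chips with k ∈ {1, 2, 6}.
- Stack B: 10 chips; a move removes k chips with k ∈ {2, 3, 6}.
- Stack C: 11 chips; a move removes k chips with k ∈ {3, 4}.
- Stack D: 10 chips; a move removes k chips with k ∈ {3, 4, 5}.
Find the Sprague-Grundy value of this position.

Grundy values for stack A (subtraction set {1, 2, 6}):
k:     0  1  2  3  4  5  6  7  8  9 10
g(k):  0  1  2  0  1  2  3  0  1  2  0
So g(10) = 0.
For stack B, compute g(0), g(1), … with moves {2, 3, 6}:
k:     0  1  2  3  4  5  6  7  8  9 10
g(k):  0  0  1  1  2  0  3  1  2  0  0
So g(10) = 0.
Build the Grundy sequence for stack C with g(k) = mex{g(k−s) : s ∈ {3, 4}, s ≤ k}:
g(0) = mex{} = 0
g(1) = mex{} = 0
g(2) = mex{} = 0
g(3) = mex{0} = 1
g(4) = mex{0} = 1
g(5) = mex{0} = 1
g(6) = mex{0,1} = 2
g(7) = mex{1} = 0
g(8) = mex{1} = 0
g(9) = mex{1,2} = 0
g(10) = mex{0,2} = 1
g(11) = mex{0} = 1
So g(11) = 1.
Grundy values for stack D (subtraction set {3, 4, 5}):
k:     0  1  2  3  4  5  6  7  8  9 10
g(k):  0  0  0  1  1  1  2  2  0  0  0
So g(10) = 0.
The value of a disjunctive sum is the nim-sum of the parts.
Combined value = 0 XOR 0 XOR 1 XOR 0 = 1.

1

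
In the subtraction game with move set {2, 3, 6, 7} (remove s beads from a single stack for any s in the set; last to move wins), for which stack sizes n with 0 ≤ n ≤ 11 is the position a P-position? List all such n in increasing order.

0, 1, 5, 9, 10

Compute g(0), g(1), … for moves {2, 3, 6, 7}:
g(0) = mex{} = 0
g(1) = mex{} = 0
g(2) = mex{0} = 1
g(3) = mex{0} = 1
g(4) = mex{0,1} = 2
g(5) = mex{1} = 0
g(6) = mex{0,1,2} = 3
g(7) = mex{0,2} = 1
g(8) = mex{0,1,3} = 2
g(9) = mex{1,3} = 0
g(10) = mex{1,2} = 0
g(11) = mex{0,2} = 1
The P-positions (g = 0) in 0..11 are 0, 1, 5, 9, 10.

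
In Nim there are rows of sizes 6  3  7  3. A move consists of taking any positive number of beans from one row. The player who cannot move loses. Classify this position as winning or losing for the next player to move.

Winning position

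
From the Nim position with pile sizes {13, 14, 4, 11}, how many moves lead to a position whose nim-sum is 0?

3

In binary:
  1101  (13)
  1110  (14)
  0100  (4)
  1011  (11)
  ----
  1100  (12)
The overall nim-sum is X = 12. A pile of size p has a winning move iff p XOR X < p (reduce it to p XOR X).
  13: 13 XOR 12 = 1 < 13 — winning move (to 1).
  14: 14 XOR 12 = 2 < 14 — winning move (to 2).
  4: 4 XOR 12 = 8 ≥ 4 — no move.
  11: 11 XOR 12 = 7 < 11 — winning move (to 7).
That gives 3 winning moves.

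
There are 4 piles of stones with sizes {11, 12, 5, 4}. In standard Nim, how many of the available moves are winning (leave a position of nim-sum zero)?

Nim-sum: 11 ⊕ 12 ⊕ 5 ⊕ 4 = 6.
The overall nim-sum is X = 6. A pile of size p has a winning move iff p XOR X < p (reduce it to p XOR X).
  11: 11 XOR 6 = 13 ≥ 11 — no move.
  12: 12 XOR 6 = 10 < 12 — winning move (to 10).
  5: 5 XOR 6 = 3 < 5 — winning move (to 3).
  4: 4 XOR 6 = 2 < 4 — winning move (to 2).
That gives 3 winning moves.

3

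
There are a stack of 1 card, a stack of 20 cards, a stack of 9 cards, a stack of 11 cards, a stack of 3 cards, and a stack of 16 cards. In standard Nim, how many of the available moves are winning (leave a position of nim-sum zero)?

1

Compute the nim-sum pairwise:
1 ^ 20 = 21
21 ^ 9 = 28
28 ^ 11 = 23
23 ^ 3 = 20
20 ^ 16 = 4
The overall nim-sum is X = 4. A stack of size p has a winning move iff p XOR X < p (reduce it to p XOR X).
  1: 1 XOR 4 = 5 ≥ 1 — no move.
  20: 20 XOR 4 = 16 < 20 — winning move (to 16).
  9: 9 XOR 4 = 13 ≥ 9 — no move.
  11: 11 XOR 4 = 15 ≥ 11 — no move.
  3: 3 XOR 4 = 7 ≥ 3 — no move.
  16: 16 XOR 4 = 20 ≥ 16 — no move.
That gives 1 winning move.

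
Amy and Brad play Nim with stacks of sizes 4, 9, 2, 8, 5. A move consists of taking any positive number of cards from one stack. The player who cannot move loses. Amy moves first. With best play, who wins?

Amy wins

Compute the nim-sum pairwise:
4 ^ 9 = 13
13 ^ 2 = 15
15 ^ 8 = 7
7 ^ 5 = 2
The nim-sum is 2 ≠ 0, so this is an N-position: the player to move can win; Amy has a winning move.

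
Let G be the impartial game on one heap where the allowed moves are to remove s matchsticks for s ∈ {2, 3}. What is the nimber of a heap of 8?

Build the Grundy sequence with g(k) = mex{g(k−s) : s ∈ {2, 3}, s ≤ k}:
g(0) = mex{} = 0
g(1) = mex{} = 0
g(2) = mex{0} = 1
g(3) = mex{0} = 1
g(4) = mex{0,1} = 2
g(5) = mex{1} = 0
g(6) = mex{1,2} = 0
g(7) = mex{0,2} = 1
g(8) = mex{0} = 1
So g(8) = 1.

1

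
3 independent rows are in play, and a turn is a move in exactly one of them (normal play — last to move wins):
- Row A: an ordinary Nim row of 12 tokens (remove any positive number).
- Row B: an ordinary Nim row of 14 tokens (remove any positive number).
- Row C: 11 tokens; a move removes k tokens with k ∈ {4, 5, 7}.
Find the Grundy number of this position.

2

Row A is a plain Nim row of size 12, so its Grundy value is 12.
Row B is a plain Nim row of size 14, so its Grundy value is 14.
Grundy values for row C (subtraction set {4, 5, 7}):
k:     0  1  2  3  4  5  6  7  8  9 10 11
g(k):  0  0  0  0  1  1  1  1  2  2  2  0
So g(11) = 0.
The value of a disjunctive sum is the nim-sum of the parts.
Combined value = 12 ⊕ 14 ⊕ 0 = 2.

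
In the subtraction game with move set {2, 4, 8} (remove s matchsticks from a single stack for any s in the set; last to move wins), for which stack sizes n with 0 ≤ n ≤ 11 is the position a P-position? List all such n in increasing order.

0, 1, 6, 7

Compute g(0), g(1), … for moves {2, 4, 8}:
k:     0  1  2  3  4  5  6  7  8  9 10 11
g(k):  0  0  1  1  2  2  0  0  1  1  2  2
The P-positions (g = 0) in 0..11 are 0, 1, 6, 7.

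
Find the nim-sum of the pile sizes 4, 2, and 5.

Nim-sum: 4 XOR 2 XOR 5 = 3.

3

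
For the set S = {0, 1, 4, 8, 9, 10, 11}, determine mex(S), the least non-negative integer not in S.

2

The values 0, 1 are all present; 2 is the first non-negative integer missing from the set.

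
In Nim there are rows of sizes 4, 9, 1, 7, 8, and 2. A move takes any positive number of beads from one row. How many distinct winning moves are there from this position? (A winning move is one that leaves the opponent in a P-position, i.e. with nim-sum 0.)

Nim-sum: 4 ^ 9 ^ 1 ^ 7 ^ 8 ^ 2 = 1.
The overall nim-sum is X = 1. A row of size p has a winning move iff p XOR X < p (reduce it to p XOR X).
  4: 4 XOR 1 = 5 ≥ 4 — no move.
  9: 9 XOR 1 = 8 < 9 — winning move (to 8).
  1: 1 XOR 1 = 0 < 1 — winning move (to 0).
  7: 7 XOR 1 = 6 < 7 — winning move (to 6).
  8: 8 XOR 1 = 9 ≥ 8 — no move.
  2: 2 XOR 1 = 3 ≥ 2 — no move.
That gives 3 winning moves.

3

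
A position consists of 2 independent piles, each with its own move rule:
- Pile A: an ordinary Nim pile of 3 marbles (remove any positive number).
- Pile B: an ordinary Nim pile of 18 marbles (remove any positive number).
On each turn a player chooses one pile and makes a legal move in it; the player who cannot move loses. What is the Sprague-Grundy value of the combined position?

17

Pile A is a plain Nim pile of size 3, so its Grundy value is 3.
Pile B is a plain Nim pile of size 18, so its Grundy value is 18.
The value of a disjunctive sum is the nim-sum of the parts.
Combined value = 3 ⊕ 18 = 17.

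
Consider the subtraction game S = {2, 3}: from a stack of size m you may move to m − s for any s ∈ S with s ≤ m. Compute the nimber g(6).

0

Build the Grundy sequence with g(k) = mex{g(k−s) : s ∈ {2, 3}, s ≤ k}:
k:     0  1  2  3  4  5  6
g(k):  0  0  1  1  2  0  0
So g(6) = 0.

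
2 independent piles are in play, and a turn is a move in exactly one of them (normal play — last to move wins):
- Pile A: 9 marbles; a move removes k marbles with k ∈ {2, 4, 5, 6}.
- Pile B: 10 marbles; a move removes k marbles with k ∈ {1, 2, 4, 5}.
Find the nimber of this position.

1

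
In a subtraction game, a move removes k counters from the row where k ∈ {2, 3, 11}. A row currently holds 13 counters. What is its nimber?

2

Build the Grundy sequence with g(k) = mex{g(k−s) : s ∈ {2, 3, 11}, s ≤ k}:
g(0) = mex{} = 0
g(1) = mex{} = 0
g(2) = mex{0} = 1
g(3) = mex{0} = 1
g(4) = mex{0,1} = 2
g(5) = mex{1} = 0
g(6) = mex{1,2} = 0
g(7) = mex{0,2} = 1
g(8) = mex{0} = 1
g(9) = mex{0,1} = 2
g(10) = mex{1} = 0
g(11) = mex{0,1,2} = 3
g(12) = mex{0,2} = 1
g(13) = mex{0,1,3} = 2
So g(13) = 2.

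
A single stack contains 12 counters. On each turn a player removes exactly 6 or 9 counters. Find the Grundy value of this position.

Grundy values for subtraction set {6, 9}:
g(0) = mex{} = 0
g(1) = mex{} = 0
g(2) = mex{} = 0
g(3) = mex{} = 0
g(4) = mex{} = 0
g(5) = mex{} = 0
g(6) = mex{0} = 1
g(7) = mex{0} = 1
g(8) = mex{0} = 1
g(9) = mex{0} = 1
g(10) = mex{0} = 1
g(11) = mex{0} = 1
g(12) = mex{0,1} = 2
So g(12) = 2.

2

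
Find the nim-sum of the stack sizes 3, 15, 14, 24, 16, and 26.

16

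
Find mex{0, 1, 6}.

2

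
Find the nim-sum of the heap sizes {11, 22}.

Nim-sum: 11 ⊕ 22 = 29.

29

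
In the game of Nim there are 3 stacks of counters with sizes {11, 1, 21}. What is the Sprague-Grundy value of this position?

Compute the nim-sum pairwise:
11 ^ 1 = 10
10 ^ 21 = 31

31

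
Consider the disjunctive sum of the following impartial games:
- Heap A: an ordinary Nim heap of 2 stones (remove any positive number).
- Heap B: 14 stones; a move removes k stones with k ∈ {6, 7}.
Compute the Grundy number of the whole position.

2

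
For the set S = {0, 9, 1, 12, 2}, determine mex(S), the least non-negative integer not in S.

The values 0, 1, 2 are all present; 3 is the first non-negative integer missing from the set.

3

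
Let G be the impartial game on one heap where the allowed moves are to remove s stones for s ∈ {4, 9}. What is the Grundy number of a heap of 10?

Build the Grundy sequence with g(k) = mex{g(k−s) : s ∈ {4, 9}, s ≤ k}:
g(0) = mex{} = 0
g(1) = mex{} = 0
g(2) = mex{} = 0
g(3) = mex{} = 0
g(4) = mex{0} = 1
g(5) = mex{0} = 1
g(6) = mex{0} = 1
g(7) = mex{0} = 1
g(8) = mex{1} = 0
g(9) = mex{0,1} = 2
g(10) = mex{0,1} = 2
So g(10) = 2.

2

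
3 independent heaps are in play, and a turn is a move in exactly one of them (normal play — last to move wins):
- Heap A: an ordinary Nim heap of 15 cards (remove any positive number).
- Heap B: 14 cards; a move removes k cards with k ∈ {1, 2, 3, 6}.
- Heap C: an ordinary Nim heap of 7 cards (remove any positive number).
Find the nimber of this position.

Heap A is a plain Nim heap of size 15, so its Grundy value is 15.
Grundy values for heap B (subtraction set {1, 2, 3, 6}):
k:     0  1  2  3  4  5  6  7  8  9 10 11 12 13 14
g(k):  0  1  2  3  0  1  2  3  0  1  2  3  0  1  2
So g(14) = 2.
Heap C is a plain Nim heap of size 7, so its Grundy value is 7.
By the Sprague-Grundy theorem, the Grundy value of a sum of independent games is the XOR of the component values.
Combined value = 15 ⊕ 2 ⊕ 7 = 10.

10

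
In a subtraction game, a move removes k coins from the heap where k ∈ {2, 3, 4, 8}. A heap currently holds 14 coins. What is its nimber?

Grundy values for subtraction set {2, 3, 4, 8}:
k:     0  1  2  3  4  5  6  7  8  9 10 11 12 13 14
g(k):  0  0  1  1  2  2  0  0  1  1  2  2  0  0  1
So g(14) = 1.

1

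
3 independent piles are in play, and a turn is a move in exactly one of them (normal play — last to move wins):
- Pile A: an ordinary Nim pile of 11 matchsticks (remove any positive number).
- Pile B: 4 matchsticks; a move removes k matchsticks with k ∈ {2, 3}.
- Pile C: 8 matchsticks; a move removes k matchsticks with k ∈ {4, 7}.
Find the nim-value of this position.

11

Pile A is a plain Nim pile of size 11, so its Grundy value is 11.
Build the Grundy sequence for pile B with g(k) = mex{g(k−s) : s ∈ {2, 3}, s ≤ k}:
k:     0  1  2  3  4
g(k):  0  0  1  1  2
So g(4) = 2.
Grundy values for pile C (subtraction set {4, 7}):
g(0) = mex{} = 0
g(1) = mex{} = 0
g(2) = mex{} = 0
g(3) = mex{} = 0
g(4) = mex{0} = 1
g(5) = mex{0} = 1
g(6) = mex{0} = 1
g(7) = mex{0} = 1
g(8) = mex{0,1} = 2
So g(8) = 2.
The value of a disjunctive sum is the nim-sum of the parts.
Combined value = 11 XOR 2 XOR 2 = 11.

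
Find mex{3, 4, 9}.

0 is not in the set, so the mex is 0.

0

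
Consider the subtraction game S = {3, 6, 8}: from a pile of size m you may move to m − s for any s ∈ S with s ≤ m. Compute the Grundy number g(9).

Grundy values for subtraction set {3, 6, 8}:
k:     0  1  2  3  4  5  6  7  8  9
g(k):  0  0  0  1  1  1  2  2  2  3
So g(9) = 3.

3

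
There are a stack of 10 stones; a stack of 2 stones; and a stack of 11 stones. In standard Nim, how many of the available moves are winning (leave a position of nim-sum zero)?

3

Nim-sum: 10 XOR 2 XOR 11 = 3.
The overall nim-sum is X = 3. A stack of size p has a winning move iff p XOR X < p (reduce it to p XOR X).
  10: 10 XOR 3 = 9 < 10 — winning move (to 9).
  2: 2 XOR 3 = 1 < 2 — winning move (to 1).
  11: 11 XOR 3 = 8 < 11 — winning move (to 8).
That gives 3 winning moves.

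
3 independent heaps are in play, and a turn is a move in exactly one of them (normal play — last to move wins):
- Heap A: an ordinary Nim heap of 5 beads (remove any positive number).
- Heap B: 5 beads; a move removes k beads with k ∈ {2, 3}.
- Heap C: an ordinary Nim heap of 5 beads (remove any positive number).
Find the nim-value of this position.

Heap A is a plain Nim heap of size 5, so its Grundy value is 5.
Build the Grundy sequence for heap B with g(k) = mex{g(k−s) : s ∈ {2, 3}, s ≤ k}:
k:     0  1  2  3  4  5
g(k):  0  0  1  1  2  0
So g(5) = 0.
Heap C is a plain Nim heap of size 5, so its Grundy value is 5.
By the Sprague-Grundy theorem, the Grundy value of a sum of independent games is the XOR of the component values.
Combined value = 5 XOR 0 XOR 5 = 0.

0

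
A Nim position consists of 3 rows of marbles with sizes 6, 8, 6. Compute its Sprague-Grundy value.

8

Bitwise XOR of the heap sizes:
  0110  (6)
  1000  (8)
  0110  (6)
  ----
  1000  (8)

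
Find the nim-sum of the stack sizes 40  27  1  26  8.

32

Nim-sum: 40 ^ 27 ^ 1 ^ 26 ^ 8 = 32.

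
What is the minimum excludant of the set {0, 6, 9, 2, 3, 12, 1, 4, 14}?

5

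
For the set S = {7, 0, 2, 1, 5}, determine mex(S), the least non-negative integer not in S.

3

The values 0, 1, 2 are all present; 3 is the first non-negative integer missing from the set.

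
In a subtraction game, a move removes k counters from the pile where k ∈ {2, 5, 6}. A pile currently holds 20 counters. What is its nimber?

2

Compute g(0), g(1), … for moves {2, 5, 6}:
k:     0  1  2  3  4  5  6  7  8  9 10 11 12 13 14 15 16 17 18 19 20
g(k):  0  0  1  1  0  2  1  3  0  2  1  0  0  1  1  0  2  1  3  0  2
So g(20) = 2.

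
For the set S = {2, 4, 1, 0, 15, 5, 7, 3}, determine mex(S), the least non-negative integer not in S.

The values 0, 1, 2, 3, 4, 5 are all present; 6 is the first non-negative integer missing from the set.

6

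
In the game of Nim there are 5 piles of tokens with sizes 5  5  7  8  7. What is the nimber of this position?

Compute the nim-sum pairwise:
5 ⊕ 5 = 0
0 ⊕ 7 = 7
7 ⊕ 8 = 15
15 ⊕ 7 = 8

8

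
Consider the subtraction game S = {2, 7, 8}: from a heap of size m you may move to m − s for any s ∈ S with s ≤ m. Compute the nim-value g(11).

3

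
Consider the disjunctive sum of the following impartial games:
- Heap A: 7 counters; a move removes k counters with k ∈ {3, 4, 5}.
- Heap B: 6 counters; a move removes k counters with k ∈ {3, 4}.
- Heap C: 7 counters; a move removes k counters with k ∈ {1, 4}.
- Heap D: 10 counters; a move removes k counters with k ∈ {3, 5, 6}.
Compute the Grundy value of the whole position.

Grundy values for heap A (subtraction set {3, 4, 5}):
g(0) = mex{} = 0
g(1) = mex{} = 0
g(2) = mex{} = 0
g(3) = mex{0} = 1
g(4) = mex{0} = 1
g(5) = mex{0} = 1
g(6) = mex{0,1} = 2
g(7) = mex{0,1} = 2
So g(7) = 2.
Build the Grundy sequence for heap B with g(k) = mex{g(k−s) : s ∈ {3, 4}, s ≤ k}:
g(0) = mex{} = 0
g(1) = mex{} = 0
g(2) = mex{} = 0
g(3) = mex{0} = 1
g(4) = mex{0} = 1
g(5) = mex{0} = 1
g(6) = mex{0,1} = 2
So g(6) = 2.
Grundy values for heap C (subtraction set {1, 4}):
g(0) = mex{} = 0
g(1) = mex{0} = 1
g(2) = mex{1} = 0
g(3) = mex{0} = 1
g(4) = mex{0,1} = 2
g(5) = mex{1,2} = 0
g(6) = mex{0} = 1
g(7) = mex{1} = 0
So g(7) = 0.
For heap D, compute g(0), g(1), … with moves {3, 5, 6}:
g(0) = mex{} = 0
g(1) = mex{} = 0
g(2) = mex{} = 0
g(3) = mex{0} = 1
g(4) = mex{0} = 1
g(5) = mex{0} = 1
g(6) = mex{0,1} = 2
g(7) = mex{0,1} = 2
g(8) = mex{0,1} = 2
g(9) = mex{1,2} = 0
g(10) = mex{1,2} = 0
So g(10) = 0.
The value of a disjunctive sum is the nim-sum of the parts.
Combined value = 2 XOR 2 XOR 0 XOR 0 = 0.

0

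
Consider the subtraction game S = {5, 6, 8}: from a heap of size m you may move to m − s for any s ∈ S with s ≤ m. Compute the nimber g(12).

Build the Grundy sequence with g(k) = mex{g(k−s) : s ∈ {5, 6, 8}, s ≤ k}:
k:     0  1  2  3  4  5  6  7  8  9 10 11 12
g(k):  0  0  0  0  0  1  1  1  1  1  2  2  2
So g(12) = 2.

2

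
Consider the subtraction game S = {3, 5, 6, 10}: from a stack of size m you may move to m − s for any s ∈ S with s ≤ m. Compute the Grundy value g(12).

1

Compute g(0), g(1), … for moves {3, 5, 6, 10}:
g(0) = mex{} = 0
g(1) = mex{} = 0
g(2) = mex{} = 0
g(3) = mex{0} = 1
g(4) = mex{0} = 1
g(5) = mex{0} = 1
g(6) = mex{0,1} = 2
g(7) = mex{0,1} = 2
g(8) = mex{0,1} = 2
g(9) = mex{1,2} = 0
g(10) = mex{0,1,2} = 3
g(11) = mex{0,1,2} = 3
g(12) = mex{0,2} = 1
So g(12) = 1.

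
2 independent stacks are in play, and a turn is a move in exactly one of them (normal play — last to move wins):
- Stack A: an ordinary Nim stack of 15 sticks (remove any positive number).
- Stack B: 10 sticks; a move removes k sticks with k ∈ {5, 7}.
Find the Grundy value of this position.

Stack A is a plain Nim stack of size 15, so its Grundy value is 15.
Build the Grundy sequence for stack B with g(k) = mex{g(k−s) : s ∈ {5, 7}, s ≤ k}:
k:     0  1  2  3  4  5  6  7  8  9 10
g(k):  0  0  0  0  0  1  1  1  1  1  2
So g(10) = 2.
The value of a disjunctive sum is the nim-sum of the parts.
Combined value = 15 XOR 2 = 13.

13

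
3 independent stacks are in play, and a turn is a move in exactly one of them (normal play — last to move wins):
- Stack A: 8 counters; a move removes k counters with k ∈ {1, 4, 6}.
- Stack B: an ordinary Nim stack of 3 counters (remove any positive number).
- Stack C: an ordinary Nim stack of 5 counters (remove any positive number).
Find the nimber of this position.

7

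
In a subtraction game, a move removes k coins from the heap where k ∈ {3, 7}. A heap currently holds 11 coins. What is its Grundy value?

0

Compute g(0), g(1), … for moves {3, 7}:
g(0) = mex{} = 0
g(1) = mex{} = 0
g(2) = mex{} = 0
g(3) = mex{0} = 1
g(4) = mex{0} = 1
g(5) = mex{0} = 1
g(6) = mex{1} = 0
g(7) = mex{0,1} = 2
g(8) = mex{0,1} = 2
g(9) = mex{0} = 1
g(10) = mex{1,2} = 0
g(11) = mex{1,2} = 0
So g(11) = 0.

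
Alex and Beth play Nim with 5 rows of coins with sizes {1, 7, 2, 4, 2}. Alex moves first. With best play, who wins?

Alex wins

In binary:
  001  (1)
  111  (7)
  010  (2)
  100  (4)
  010  (2)
  ---
  010  (2)
The nim-sum is 2 ≠ 0, so this is an N-position: the player to move can win; Alex has a winning move.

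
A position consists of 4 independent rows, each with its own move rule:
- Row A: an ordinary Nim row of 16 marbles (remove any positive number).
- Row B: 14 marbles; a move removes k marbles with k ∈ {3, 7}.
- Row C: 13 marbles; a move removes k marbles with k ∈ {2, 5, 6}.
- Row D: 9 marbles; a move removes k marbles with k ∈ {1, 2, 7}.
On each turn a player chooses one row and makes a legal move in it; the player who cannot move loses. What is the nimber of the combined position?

Row A is a plain Nim row of size 16, so its Grundy value is 16.
Grundy values for row B (subtraction set {3, 7}):
k:     0  1  2  3  4  5  6  7  8  9 10 11 12 13 14
g(k):  0  0  0  1  1  1  0  2  2  1  0  0  0  1  1
So g(14) = 1.
For row C, compute g(0), g(1), … with moves {2, 5, 6}:
k:     0  1  2  3  4  5  6  7  8  9 10 11 12 13
g(k):  0  0  1  1  0  2  1  3  0  2  1  0  0  1
So g(13) = 1.
For row D, compute g(0), g(1), … with moves {1, 2, 7}:
k:     0  1  2  3  4  5  6  7  8  9
g(k):  0  1  2  0  1  2  0  1  2  0
So g(9) = 0.
The value of a disjunctive sum is the nim-sum of the parts.
Combined value = 16 ⊕ 1 ⊕ 1 ⊕ 0 = 16.

16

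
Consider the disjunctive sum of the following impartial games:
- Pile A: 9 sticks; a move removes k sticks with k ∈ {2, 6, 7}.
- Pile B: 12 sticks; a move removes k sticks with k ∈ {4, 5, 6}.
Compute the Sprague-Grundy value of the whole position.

0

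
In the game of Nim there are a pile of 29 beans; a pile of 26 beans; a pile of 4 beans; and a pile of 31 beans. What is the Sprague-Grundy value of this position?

Compute the nim-sum pairwise:
29 ⊕ 26 = 7
7 ⊕ 4 = 3
3 ⊕ 31 = 28

28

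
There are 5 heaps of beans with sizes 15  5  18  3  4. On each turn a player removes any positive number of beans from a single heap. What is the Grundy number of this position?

Nim-sum: 15 ^ 5 ^ 18 ^ 3 ^ 4 = 31.

31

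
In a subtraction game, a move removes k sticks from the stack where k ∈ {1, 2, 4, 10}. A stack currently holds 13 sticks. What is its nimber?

Compute g(0), g(1), … for moves {1, 2, 4, 10}:
g(0) = mex{} = 0
g(1) = mex{0} = 1
g(2) = mex{0,1} = 2
g(3) = mex{1,2} = 0
g(4) = mex{0,2} = 1
g(5) = mex{0,1} = 2
g(6) = mex{1,2} = 0
g(7) = mex{0,2} = 1
g(8) = mex{0,1} = 2
g(9) = mex{1,2} = 0
g(10) = mex{0,2} = 1
g(11) = mex{0,1} = 2
g(12) = mex{1,2} = 0
g(13) = mex{0,2} = 1
So g(13) = 1.

1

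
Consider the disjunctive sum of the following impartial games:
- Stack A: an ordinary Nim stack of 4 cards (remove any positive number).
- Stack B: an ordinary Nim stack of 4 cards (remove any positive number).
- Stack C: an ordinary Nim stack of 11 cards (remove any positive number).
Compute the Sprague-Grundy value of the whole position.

Stack A is a plain Nim stack of size 4, so its Grundy value is 4.
Stack B is a plain Nim stack of size 4, so its Grundy value is 4.
Stack C is a plain Nim stack of size 11, so its Grundy value is 11.
By the Sprague-Grundy theorem, the Grundy value of a sum of independent games is the XOR of the component values.
Combined value = 4 ⊕ 4 ⊕ 11 = 11.

11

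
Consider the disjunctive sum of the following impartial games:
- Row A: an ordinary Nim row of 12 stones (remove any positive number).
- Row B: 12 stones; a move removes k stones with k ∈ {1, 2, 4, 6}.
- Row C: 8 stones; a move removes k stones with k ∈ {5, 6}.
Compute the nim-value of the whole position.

Row A is a plain Nim row of size 12, so its Grundy value is 12.
Build the Grundy sequence for row B with g(k) = mex{g(k−s) : s ∈ {1, 2, 4, 6}, s ≤ k}:
g(0) = mex{} = 0
g(1) = mex{0} = 1
g(2) = mex{0,1} = 2
g(3) = mex{1,2} = 0
g(4) = mex{0,2} = 1
g(5) = mex{0,1} = 2
g(6) = mex{0,1,2} = 3
g(7) = mex{0,1,2,3} = 4
g(8) = mex{1,2,3,4} = 0
g(9) = mex{0,2,4} = 1
g(10) = mex{0,1,3} = 2
g(11) = mex{1,2,4} = 0
g(12) = mex{0,2,3} = 1
So g(12) = 1.
For row C, compute g(0), g(1), … with moves {5, 6}:
g(0) = mex{} = 0
g(1) = mex{} = 0
g(2) = mex{} = 0
g(3) = mex{} = 0
g(4) = mex{} = 0
g(5) = mex{0} = 1
g(6) = mex{0} = 1
g(7) = mex{0} = 1
g(8) = mex{0} = 1
So g(8) = 1.
By the Sprague-Grundy theorem, the Grundy value of a sum of independent games is the XOR of the component values.
Combined value = 12 ⊕ 1 ⊕ 1 = 12.

12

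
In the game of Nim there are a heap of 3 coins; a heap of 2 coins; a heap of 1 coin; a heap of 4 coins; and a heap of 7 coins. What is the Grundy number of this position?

Bitwise XOR of the heap sizes:
  011  (3)
  010  (2)
  001  (1)
  100  (4)
  111  (7)
  ---
  011  (3)

3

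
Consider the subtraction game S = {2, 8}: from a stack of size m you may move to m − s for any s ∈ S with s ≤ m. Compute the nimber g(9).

2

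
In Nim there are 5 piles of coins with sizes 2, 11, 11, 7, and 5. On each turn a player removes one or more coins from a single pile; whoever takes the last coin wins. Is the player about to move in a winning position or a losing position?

Compute the nim-sum pairwise:
2 ⊕ 11 = 9
9 ⊕ 11 = 2
2 ⊕ 7 = 5
5 ⊕ 5 = 0
The nim-sum is 0, so this is a P-position: the player to move is in a losing position under optimal play.

Losing position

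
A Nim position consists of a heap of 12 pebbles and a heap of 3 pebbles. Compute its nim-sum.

15

In binary:
  1100  (12)
  0011  (3)
  ----
  1111  (15)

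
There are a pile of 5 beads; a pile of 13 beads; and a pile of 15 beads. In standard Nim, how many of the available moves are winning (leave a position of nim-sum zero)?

Compute the nim-sum pairwise:
5 ^ 13 = 8
8 ^ 15 = 7
The overall nim-sum is X = 7. A pile of size p has a winning move iff p XOR X < p (reduce it to p XOR X).
  5: 5 XOR 7 = 2 < 5 — winning move (to 2).
  13: 13 XOR 7 = 10 < 13 — winning move (to 10).
  15: 15 XOR 7 = 8 < 15 — winning move (to 8).
That gives 3 winning moves.

3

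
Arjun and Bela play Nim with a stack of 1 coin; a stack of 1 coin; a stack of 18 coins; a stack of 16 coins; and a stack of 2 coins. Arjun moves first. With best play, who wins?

Bela wins

Compute the nim-sum pairwise:
1 XOR 1 = 0
0 XOR 18 = 18
18 XOR 16 = 2
2 XOR 2 = 0
The nim-sum is 0, so this is a P-position: the player to move is in a losing position under optimal play; Arjun is about to move from it and so loses — Bela wins.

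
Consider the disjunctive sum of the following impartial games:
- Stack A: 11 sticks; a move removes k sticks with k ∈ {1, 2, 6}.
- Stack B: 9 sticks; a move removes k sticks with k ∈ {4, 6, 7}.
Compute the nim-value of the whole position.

Build the Grundy sequence for stack A with g(k) = mex{g(k−s) : s ∈ {1, 2, 6}, s ≤ k}:
g(0) = mex{} = 0
g(1) = mex{0} = 1
g(2) = mex{0,1} = 2
g(3) = mex{1,2} = 0
g(4) = mex{0,2} = 1
g(5) = mex{0,1} = 2
g(6) = mex{0,1,2} = 3
g(7) = mex{1,2,3} = 0
g(8) = mex{0,2,3} = 1
g(9) = mex{0,1} = 2
g(10) = mex{1,2} = 0
g(11) = mex{0,2} = 1
So g(11) = 1.
For stack B, compute g(0), g(1), … with moves {4, 6, 7}:
k:     0  1  2  3  4  5  6  7  8  9
g(k):  0  0  0  0  1  1  1  1  2  2
So g(9) = 2.
The value of a disjunctive sum is the nim-sum of the parts.
Combined value = 1 XOR 2 = 3.

3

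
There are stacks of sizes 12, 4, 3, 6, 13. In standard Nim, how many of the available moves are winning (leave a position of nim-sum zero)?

0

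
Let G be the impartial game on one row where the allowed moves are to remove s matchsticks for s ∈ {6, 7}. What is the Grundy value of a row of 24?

1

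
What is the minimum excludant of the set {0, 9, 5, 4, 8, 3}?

1

0 is in the set but 1 is not, so the mex is 1.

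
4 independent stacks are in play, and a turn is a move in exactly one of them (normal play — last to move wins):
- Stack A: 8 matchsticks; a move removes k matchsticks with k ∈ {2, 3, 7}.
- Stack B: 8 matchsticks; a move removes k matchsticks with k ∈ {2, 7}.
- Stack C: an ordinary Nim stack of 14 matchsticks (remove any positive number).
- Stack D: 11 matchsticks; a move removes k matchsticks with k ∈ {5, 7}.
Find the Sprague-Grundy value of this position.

15

For stack A, compute g(0), g(1), … with moves {2, 3, 7}:
k:     0  1  2  3  4  5  6  7  8
g(k):  0  0  1  1  2  0  0  1  1
So g(8) = 1.
Build the Grundy sequence for stack B with g(k) = mex{g(k−s) : s ∈ {2, 7}, s ≤ k}:
k:     0  1  2  3  4  5  6  7  8
g(k):  0  0  1  1  0  0  1  1  2
So g(8) = 2.
Stack C is a plain Nim stack of size 14, so its Grundy value is 14.
For stack D, compute g(0), g(1), … with moves {5, 7}:
g(0) = mex{} = 0
g(1) = mex{} = 0
g(2) = mex{} = 0
g(3) = mex{} = 0
g(4) = mex{} = 0
g(5) = mex{0} = 1
g(6) = mex{0} = 1
g(7) = mex{0} = 1
g(8) = mex{0} = 1
g(9) = mex{0} = 1
g(10) = mex{0,1} = 2
g(11) = mex{0,1} = 2
So g(11) = 2.
By the Sprague-Grundy theorem, the Grundy value of a sum of independent games is the XOR of the component values.
Combined value = 1 ⊕ 2 ⊕ 14 ⊕ 2 = 15.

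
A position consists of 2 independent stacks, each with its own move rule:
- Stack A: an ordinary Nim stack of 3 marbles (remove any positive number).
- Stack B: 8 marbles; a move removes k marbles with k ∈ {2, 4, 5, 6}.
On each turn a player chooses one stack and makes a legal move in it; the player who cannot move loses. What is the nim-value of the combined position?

3

Stack A is a plain Nim stack of size 3, so its Grundy value is 3.
For stack B, compute g(0), g(1), … with moves {2, 4, 5, 6}:
g(0) = mex{} = 0
g(1) = mex{} = 0
g(2) = mex{0} = 1
g(3) = mex{0} = 1
g(4) = mex{0,1} = 2
g(5) = mex{0,1} = 2
g(6) = mex{0,1,2} = 3
g(7) = mex{0,1,2} = 3
g(8) = mex{1,2,3} = 0
So g(8) = 0.
By the Sprague-Grundy theorem, the Grundy value of a sum of independent games is the XOR of the component values.
Combined value = 3 ⊕ 0 = 3.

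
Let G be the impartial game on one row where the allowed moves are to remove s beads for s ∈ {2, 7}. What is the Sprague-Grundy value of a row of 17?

2

Compute g(0), g(1), … for moves {2, 7}:
k:     0  1  2  3  4  5  6  7  8  9 10 11 12 13 14 15 16 17
g(k):  0  0  1  1  0  0  1  1  2  0  0  1  1  0  0  1  1  2
So g(17) = 2.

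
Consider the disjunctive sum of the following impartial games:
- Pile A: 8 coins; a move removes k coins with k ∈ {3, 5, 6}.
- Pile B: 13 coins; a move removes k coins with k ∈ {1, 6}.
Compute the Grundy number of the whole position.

0

Grundy values for pile A (subtraction set {3, 5, 6}):
k:     0  1  2  3  4  5  6  7  8
g(k):  0  0  0  1  1  1  2  2  2
So g(8) = 2.
Build the Grundy sequence for pile B with g(k) = mex{g(k−s) : s ∈ {1, 6}, s ≤ k}:
k:     0  1  2  3  4  5  6  7  8  9 10 11 12 13
g(k):  0  1  0  1  0  1  2  0  1  0  1  0  1  2
So g(13) = 2.
By the Sprague-Grundy theorem, the Grundy value of a sum of independent games is the XOR of the component values.
Combined value = 2 XOR 2 = 0.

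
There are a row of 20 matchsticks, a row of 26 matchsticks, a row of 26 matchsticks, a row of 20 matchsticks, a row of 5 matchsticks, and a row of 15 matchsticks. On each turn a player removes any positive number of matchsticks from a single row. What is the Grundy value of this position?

Compute the nim-sum pairwise:
20 XOR 26 = 14
14 XOR 26 = 20
20 XOR 20 = 0
0 XOR 5 = 5
5 XOR 15 = 10

10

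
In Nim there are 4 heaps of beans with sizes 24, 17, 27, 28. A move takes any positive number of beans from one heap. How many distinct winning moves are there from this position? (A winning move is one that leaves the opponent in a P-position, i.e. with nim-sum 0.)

3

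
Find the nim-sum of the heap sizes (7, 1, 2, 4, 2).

2

Bitwise XOR of the heap sizes:
  111  (7)
  001  (1)
  010  (2)
  100  (4)
  010  (2)
  ---
  010  (2)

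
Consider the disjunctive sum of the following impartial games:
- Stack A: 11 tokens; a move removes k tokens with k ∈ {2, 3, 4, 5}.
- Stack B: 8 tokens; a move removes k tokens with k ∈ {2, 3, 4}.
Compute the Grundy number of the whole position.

3

Build the Grundy sequence for stack A with g(k) = mex{g(k−s) : s ∈ {2, 3, 4, 5}, s ≤ k}:
g(0) = mex{} = 0
g(1) = mex{} = 0
g(2) = mex{0} = 1
g(3) = mex{0} = 1
g(4) = mex{0,1} = 2
g(5) = mex{0,1} = 2
g(6) = mex{0,1,2} = 3
g(7) = mex{1,2} = 0
g(8) = mex{1,2,3} = 0
g(9) = mex{0,2,3} = 1
g(10) = mex{0,2,3} = 1
g(11) = mex{0,1,3} = 2
So g(11) = 2.
Build the Grundy sequence for stack B with g(k) = mex{g(k−s) : s ∈ {2, 3, 4}, s ≤ k}:
g(0) = mex{} = 0
g(1) = mex{} = 0
g(2) = mex{0} = 1
g(3) = mex{0} = 1
g(4) = mex{0,1} = 2
g(5) = mex{0,1} = 2
g(6) = mex{1,2} = 0
g(7) = mex{1,2} = 0
g(8) = mex{0,2} = 1
So g(8) = 1.
The value of a disjunctive sum is the nim-sum of the parts.
Combined value = 2 XOR 1 = 3.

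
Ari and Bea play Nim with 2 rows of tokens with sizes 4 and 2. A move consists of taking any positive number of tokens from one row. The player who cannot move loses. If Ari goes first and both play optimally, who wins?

Nim-sum: 4 ^ 2 = 6.
The nim-sum is 6 ≠ 0, so this is an N-position: the player to move can win; Ari has a winning move.

Ari wins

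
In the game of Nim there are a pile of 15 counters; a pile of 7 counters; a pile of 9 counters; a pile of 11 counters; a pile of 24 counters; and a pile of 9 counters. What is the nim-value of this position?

Bitwise XOR of the heap sizes:
  01111  (15)
  00111  (7)
  01001  (9)
  01011  (11)
  11000  (24)
  01001  (9)
  -----
  11011  (27)

27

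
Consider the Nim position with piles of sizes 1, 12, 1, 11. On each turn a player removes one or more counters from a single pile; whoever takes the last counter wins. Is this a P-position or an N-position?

N-position

Compute the nim-sum pairwise:
1 ⊕ 12 = 13
13 ⊕ 1 = 12
12 ⊕ 11 = 7
The nim-sum is 7 ≠ 0, so this is an N-position: the player to move can win.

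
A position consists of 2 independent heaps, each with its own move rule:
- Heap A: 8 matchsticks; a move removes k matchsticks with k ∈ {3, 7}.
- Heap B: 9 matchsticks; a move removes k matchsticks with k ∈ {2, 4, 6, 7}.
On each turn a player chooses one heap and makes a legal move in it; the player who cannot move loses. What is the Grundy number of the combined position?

2

For heap A, compute g(0), g(1), … with moves {3, 7}:
k:     0  1  2  3  4  5  6  7  8
g(k):  0  0  0  1  1  1  0  2  2
So g(8) = 2.
For heap B, compute g(0), g(1), … with moves {2, 4, 6, 7}:
g(0) = mex{} = 0
g(1) = mex{} = 0
g(2) = mex{0} = 1
g(3) = mex{0} = 1
g(4) = mex{0,1} = 2
g(5) = mex{0,1} = 2
g(6) = mex{0,1,2} = 3
g(7) = mex{0,1,2} = 3
g(8) = mex{0,1,2,3} = 4
g(9) = mex{1,2,3} = 0
So g(9) = 0.
By the Sprague-Grundy theorem, the Grundy value of a sum of independent games is the XOR of the component values.
Combined value = 2 XOR 0 = 2.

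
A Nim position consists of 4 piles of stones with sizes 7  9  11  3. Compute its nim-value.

Compute the nim-sum pairwise:
7 XOR 9 = 14
14 XOR 11 = 5
5 XOR 3 = 6

6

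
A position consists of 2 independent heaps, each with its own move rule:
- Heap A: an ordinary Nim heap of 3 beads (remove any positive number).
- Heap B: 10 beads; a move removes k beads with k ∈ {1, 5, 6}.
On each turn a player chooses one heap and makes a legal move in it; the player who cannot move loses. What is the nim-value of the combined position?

Heap A is a plain Nim heap of size 3, so its Grundy value is 3.
For heap B, compute g(0), g(1), … with moves {1, 5, 6}:
k:     0  1  2  3  4  5  6  7  8  9 10
g(k):  0  1  0  1  0  1  2  3  2  3  2
So g(10) = 2.
The value of a disjunctive sum is the nim-sum of the parts.
Combined value = 3 XOR 2 = 1.

1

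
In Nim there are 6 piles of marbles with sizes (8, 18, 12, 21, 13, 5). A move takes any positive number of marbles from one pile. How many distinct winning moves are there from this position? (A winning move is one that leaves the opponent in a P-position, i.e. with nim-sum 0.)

Compute the nim-sum pairwise:
8 ^ 18 = 26
26 ^ 12 = 22
22 ^ 21 = 3
3 ^ 13 = 14
14 ^ 5 = 11
The overall nim-sum is X = 11. A pile of size p has a winning move iff p XOR X < p (reduce it to p XOR X).
  8: 8 XOR 11 = 3 < 8 — winning move (to 3).
  18: 18 XOR 11 = 25 ≥ 18 — no move.
  12: 12 XOR 11 = 7 < 12 — winning move (to 7).
  21: 21 XOR 11 = 30 ≥ 21 — no move.
  13: 13 XOR 11 = 6 < 13 — winning move (to 6).
  5: 5 XOR 11 = 14 ≥ 5 — no move.
That gives 3 winning moves.

3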